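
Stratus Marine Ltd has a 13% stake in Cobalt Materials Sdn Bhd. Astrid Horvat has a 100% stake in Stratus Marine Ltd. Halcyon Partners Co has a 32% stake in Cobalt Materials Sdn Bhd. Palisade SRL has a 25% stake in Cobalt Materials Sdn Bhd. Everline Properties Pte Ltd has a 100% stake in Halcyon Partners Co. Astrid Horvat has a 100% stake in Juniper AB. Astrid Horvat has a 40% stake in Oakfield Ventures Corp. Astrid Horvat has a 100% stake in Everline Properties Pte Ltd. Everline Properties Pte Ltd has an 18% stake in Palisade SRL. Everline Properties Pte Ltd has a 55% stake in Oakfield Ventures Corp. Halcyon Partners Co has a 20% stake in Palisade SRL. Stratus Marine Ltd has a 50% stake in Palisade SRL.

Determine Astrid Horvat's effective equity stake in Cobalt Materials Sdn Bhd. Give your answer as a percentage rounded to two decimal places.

Astrid reaches Cobalt along 5 paths.
Via Stratus → Palisade: 100% × 50% × 25% = 12.5%.
Via Everline → Halcyon → Palisade: 100% × 100% × 20% × 25% = 5%.
Via Everline → Palisade: 100% × 18% × 25% = 4.5%.
Via Stratus: 100% × 13% = 13%.
Via Everline → Halcyon: 100% × 100% × 32% = 32%.
Total: 12.5% + 5% + 4.5% + 13% + 32% = 67%.
Rounded: 67.00%.

67.00%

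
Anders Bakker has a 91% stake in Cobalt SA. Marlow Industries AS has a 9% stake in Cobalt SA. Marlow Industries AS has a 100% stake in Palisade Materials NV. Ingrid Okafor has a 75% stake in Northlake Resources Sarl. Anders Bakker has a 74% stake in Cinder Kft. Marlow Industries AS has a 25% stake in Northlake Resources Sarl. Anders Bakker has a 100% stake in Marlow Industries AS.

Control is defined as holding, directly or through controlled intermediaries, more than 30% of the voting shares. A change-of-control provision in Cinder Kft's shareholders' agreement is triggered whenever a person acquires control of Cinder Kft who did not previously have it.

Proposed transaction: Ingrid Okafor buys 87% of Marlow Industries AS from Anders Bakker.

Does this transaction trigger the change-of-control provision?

No

The purchase adds only to Ingrid's holdings (Anders's stake shrinks), so Ingrid is the only person who could newly come to control Cinder.
Ingrid holds 75% of Northlake, so Ingrid controls Northlake.
Neither Ingrid nor any entity Ingrid controls holds any voting interest in Cinder.
So before the transaction, Ingrid does not control Cinder.
After the purchase, Ingrid holds 87% of Marlow directly, and Anders's stake falls to 13%.
Ingrid holds 87% of Marlow, so Ingrid controls Marlow.
Marlow and Ingrid together hold 25% + 75% = 100% of Northlake, so Ingrid controls Northlake.
Marlow holds 100% of Palisade, so Ingrid controls Palisade.
After the transaction, neither Ingrid nor any entity Ingrid controls holds a voting interest in Cinder, so Ingrid still does not control it.
No new person acquires control, so the clause is not triggered.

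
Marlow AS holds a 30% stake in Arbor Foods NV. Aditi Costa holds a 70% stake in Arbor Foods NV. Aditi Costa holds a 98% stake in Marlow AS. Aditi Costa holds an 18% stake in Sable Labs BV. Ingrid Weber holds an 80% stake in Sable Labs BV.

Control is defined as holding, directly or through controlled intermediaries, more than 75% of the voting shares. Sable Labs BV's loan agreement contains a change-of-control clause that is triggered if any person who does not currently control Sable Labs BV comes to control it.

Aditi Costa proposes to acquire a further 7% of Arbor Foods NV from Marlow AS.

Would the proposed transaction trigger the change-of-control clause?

No

The purchase adds only to Aditi's holdings (Marlow's stake shrinks), so Aditi is the only person who could newly come to control Sable.
Aditi holds 98% of Marlow, so Aditi controls Marlow.
Aditi and Marlow together hold 70% + 30% = 100% of Arbor, so Aditi controls Arbor.
In Sable, Aditi's side holds only 18%, not > 75%.
So before the transaction, Aditi does not control Sable.
After the purchase, Aditi's direct stake in Arbor rises to 70% + 7% = 77%, and Marlow's stake falls to 23%.
Aditi and Marlow together hold 77% + 23% = 100% of Arbor, so Aditi controls Arbor.
After the transaction, Aditi's side holds 18% of Sable, not > 75%, so Aditi still does not control Sable.
No new person acquires control, so the clause is not triggered.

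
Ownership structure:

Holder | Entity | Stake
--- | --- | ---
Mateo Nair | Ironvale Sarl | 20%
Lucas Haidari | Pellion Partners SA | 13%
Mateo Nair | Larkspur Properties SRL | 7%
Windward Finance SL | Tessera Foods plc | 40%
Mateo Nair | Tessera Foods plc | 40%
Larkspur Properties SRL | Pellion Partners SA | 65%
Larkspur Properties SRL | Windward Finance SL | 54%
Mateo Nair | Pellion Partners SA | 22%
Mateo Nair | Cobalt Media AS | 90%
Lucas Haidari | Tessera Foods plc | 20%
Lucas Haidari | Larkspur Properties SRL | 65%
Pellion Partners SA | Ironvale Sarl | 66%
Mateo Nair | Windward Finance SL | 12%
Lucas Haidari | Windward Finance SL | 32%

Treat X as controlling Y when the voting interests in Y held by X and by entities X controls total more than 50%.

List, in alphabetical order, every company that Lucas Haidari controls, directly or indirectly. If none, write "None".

Ironvale Sarl, Larkspur Properties SRL, Pellion Partners SA, Tessera Foods plc, Windward Finance SL

Lucas holds 65% of Larkspur, so Lucas controls Larkspur.
Larkspur and Lucas together hold 54% + 32% = 86% of Windward, so Lucas controls Windward.
Larkspur and Lucas together hold 65% + 13% = 78% of Pellion, so Lucas controls Pellion.
Pellion holds 66% of Ironvale, so Lucas controls Ironvale.
Windward and Lucas together hold 40% + 20% = 60% of Tessera, so Lucas controls Tessera.
No other company's threshold is met.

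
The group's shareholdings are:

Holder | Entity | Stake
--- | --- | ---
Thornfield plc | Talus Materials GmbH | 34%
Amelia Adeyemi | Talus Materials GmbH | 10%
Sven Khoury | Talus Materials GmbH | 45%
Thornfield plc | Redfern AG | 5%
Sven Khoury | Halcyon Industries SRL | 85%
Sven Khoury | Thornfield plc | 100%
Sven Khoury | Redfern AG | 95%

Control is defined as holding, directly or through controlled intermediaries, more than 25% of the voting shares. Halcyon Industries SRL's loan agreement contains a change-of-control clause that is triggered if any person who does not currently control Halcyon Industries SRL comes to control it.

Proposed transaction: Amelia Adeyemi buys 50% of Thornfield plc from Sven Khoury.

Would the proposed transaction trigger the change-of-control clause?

The purchase adds only to Amelia's holdings (Sven's stake shrinks), so Amelia is the only person who could newly come to control Halcyon.
Amelia's largest direct stake is 10% in Talus, which does not meet the threshold, so Amelia controls no company.
Neither Amelia nor any entity Amelia controls holds any voting interest in Halcyon.
So before the transaction, Amelia does not control Halcyon.
After the purchase, Amelia holds 50% of Thornfield directly, and Sven's stake falls to 50%.
Amelia holds 50% of Thornfield, so Amelia controls Thornfield.
Thornfield and Amelia together hold 34% + 10% = 44% of Talus, so Amelia controls Talus.
After the transaction, neither Amelia nor any entity Amelia controls holds a voting interest in Halcyon, so Amelia still does not control it.
No new person acquires control, so the clause is not triggered.

No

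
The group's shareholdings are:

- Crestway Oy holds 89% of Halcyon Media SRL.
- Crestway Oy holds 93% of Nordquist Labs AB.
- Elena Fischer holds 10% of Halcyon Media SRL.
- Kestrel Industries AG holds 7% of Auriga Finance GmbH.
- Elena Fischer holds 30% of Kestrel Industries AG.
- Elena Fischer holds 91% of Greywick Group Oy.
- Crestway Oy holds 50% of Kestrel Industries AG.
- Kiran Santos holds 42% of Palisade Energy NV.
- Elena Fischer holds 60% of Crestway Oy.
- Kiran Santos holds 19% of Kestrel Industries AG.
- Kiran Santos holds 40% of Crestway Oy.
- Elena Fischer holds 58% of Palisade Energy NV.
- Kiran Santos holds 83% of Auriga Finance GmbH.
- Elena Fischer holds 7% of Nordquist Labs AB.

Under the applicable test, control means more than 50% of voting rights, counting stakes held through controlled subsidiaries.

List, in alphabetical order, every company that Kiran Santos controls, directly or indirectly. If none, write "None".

Kiran holds 83% of Auriga, so Kiran controls Auriga.
No other company's threshold is met.

Auriga Finance GmbH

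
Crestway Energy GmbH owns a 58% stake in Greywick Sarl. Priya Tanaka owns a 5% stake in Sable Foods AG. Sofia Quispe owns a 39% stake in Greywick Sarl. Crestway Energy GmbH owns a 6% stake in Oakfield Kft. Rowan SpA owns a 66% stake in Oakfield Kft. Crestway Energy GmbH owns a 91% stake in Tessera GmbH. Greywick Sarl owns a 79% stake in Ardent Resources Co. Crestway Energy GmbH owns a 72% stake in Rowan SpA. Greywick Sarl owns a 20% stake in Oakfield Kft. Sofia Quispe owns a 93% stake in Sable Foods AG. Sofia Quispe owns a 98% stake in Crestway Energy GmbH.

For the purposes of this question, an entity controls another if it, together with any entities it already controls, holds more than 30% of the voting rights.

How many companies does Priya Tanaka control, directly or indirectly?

0

Priya's largest direct stake is 5% in Sable, which does not meet the threshold.
Priya controls 0 companies.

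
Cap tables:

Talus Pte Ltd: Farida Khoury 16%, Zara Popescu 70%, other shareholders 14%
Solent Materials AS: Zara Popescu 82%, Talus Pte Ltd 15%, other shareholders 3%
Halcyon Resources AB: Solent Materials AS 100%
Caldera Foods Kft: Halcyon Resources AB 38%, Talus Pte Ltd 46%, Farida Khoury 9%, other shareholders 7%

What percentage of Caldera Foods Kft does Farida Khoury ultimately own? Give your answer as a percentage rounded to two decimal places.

17.27%

Farida reaches Caldera along 3 paths.
Via Talus → Solent → Halcyon: 16% × 15% × 100% × 38% = 0.912%.
Via Talus: 16% × 46% = 7.36%.
Direct stake: 9% = 9%.
Total: 0.912% + 7.36% + 9% = 17.272%.
Rounded: 17.27%.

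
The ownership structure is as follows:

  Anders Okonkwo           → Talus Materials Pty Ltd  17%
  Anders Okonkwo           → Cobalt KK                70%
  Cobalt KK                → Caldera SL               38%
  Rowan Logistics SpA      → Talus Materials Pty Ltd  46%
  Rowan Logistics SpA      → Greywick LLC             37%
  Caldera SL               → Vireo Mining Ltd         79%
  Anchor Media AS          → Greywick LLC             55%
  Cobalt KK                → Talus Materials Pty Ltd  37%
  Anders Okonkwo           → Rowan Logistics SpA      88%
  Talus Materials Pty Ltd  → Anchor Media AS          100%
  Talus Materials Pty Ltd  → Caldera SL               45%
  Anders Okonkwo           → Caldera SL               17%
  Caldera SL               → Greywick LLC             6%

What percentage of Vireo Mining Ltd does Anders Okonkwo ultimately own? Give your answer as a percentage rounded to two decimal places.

Anders reaches Vireo along 5 paths.
Via Caldera: 17% × 79% = 13.43%.
Via Cobalt → Caldera: 70% × 38% × 79% = 21.014%.
Via Cobalt → Talus → Caldera: 70% × 37% × 45% × 79% = 9.20745%.
Via Talus → Caldera: 17% × 45% × 79% = 6.0435%.
Via Rowan → Talus → Caldera: 88% × 46% × 45% × 79% = 14.39064%.
Total: 13.43% + 21.014% + 9.20745% + 6.0435% + 14.39064% = 64.08559%.
Rounded: 64.09%.

64.09%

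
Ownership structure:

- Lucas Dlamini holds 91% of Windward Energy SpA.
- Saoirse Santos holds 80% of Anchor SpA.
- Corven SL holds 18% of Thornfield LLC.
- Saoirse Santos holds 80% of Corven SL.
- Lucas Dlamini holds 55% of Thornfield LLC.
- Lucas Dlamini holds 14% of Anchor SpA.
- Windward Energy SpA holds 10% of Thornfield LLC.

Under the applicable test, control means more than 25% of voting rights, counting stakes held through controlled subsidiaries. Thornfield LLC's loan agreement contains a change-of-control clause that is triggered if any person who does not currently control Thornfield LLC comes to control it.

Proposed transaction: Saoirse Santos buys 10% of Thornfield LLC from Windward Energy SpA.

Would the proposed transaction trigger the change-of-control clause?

The purchase adds only to Saoirse's holdings (Windward's stake shrinks), so Saoirse is the only person who could newly come to control Thornfield.
Saoirse holds 80% of Corven, so Saoirse controls Corven.
Saoirse holds 80% of Anchor, so Saoirse controls Anchor.
In Thornfield, Saoirse's side holds only 18%, not > 25%.
So before the transaction, Saoirse does not control Thornfield.
After the purchase, Saoirse holds 10% of Thornfield directly, and Windward's stake falls to 0%.
Corven and Saoirse together hold 18% + 10% = 28% of Thornfield, so Saoirse controls Thornfield.
Saoirse did not control Thornfield before and does after, so the clause is triggered.

Yes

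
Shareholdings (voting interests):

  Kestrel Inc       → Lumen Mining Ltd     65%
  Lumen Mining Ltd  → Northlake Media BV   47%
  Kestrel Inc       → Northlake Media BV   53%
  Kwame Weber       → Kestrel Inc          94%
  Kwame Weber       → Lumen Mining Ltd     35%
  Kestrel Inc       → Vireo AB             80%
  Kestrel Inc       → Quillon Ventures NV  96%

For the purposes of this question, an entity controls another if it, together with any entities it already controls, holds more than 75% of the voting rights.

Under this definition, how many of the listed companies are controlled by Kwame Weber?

5

Kwame holds 94% of Kestrel, so Kwame controls Kestrel.
Kestrel holds 96% of Quillon, so Kwame controls Quillon.
Kestrel holds 80% of Vireo, so Kwame controls Vireo.
Kestrel and Kwame together hold 65% + 35% = 100% of Lumen, so Kwame controls Lumen.
Kestrel and Lumen together hold 53% + 47% = 100% of Northlake, so Kwame controls Northlake.
Kwame controls 5 companies.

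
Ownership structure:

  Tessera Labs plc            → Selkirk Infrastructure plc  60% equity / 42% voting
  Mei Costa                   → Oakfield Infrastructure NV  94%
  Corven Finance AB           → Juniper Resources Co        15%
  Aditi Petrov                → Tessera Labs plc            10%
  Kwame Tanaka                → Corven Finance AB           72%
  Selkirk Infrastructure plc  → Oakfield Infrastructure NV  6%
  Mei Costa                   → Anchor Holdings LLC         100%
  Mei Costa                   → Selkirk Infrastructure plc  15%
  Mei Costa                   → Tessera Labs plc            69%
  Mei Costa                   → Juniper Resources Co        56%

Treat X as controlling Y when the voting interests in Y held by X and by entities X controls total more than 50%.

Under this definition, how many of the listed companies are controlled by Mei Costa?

Mei holds 69% of Tessera, so Mei controls Tessera.
Mei holds 56% of Juniper, so Mei controls Juniper.
Mei and Tessera together hold 15% + 42% = 57% of Selkirk, so Mei controls Selkirk.
Mei holds 100% of Anchor, so Mei controls Anchor.
Selkirk and Mei together hold 6% + 94% = 100% of Oakfield, so Mei controls Oakfield.
No other company's threshold is met.
Mei controls 5 companies.

5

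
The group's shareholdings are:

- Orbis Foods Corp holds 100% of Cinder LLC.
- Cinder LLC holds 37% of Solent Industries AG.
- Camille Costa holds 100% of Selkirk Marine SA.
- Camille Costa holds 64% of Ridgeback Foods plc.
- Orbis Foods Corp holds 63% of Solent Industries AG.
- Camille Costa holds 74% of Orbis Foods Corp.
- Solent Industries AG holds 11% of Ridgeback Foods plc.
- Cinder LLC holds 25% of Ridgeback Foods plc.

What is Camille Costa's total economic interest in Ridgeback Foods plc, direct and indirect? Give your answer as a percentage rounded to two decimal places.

90.64%

Camille reaches Ridgeback along 4 paths.
Via Orbis → Cinder: 74% × 100% × 25% = 18.5%.
Direct stake: 64% = 64%.
Via Orbis → Solent: 74% × 63% × 11% = 5.1282%.
Via Orbis → Cinder → Solent: 74% × 100% × 37% × 11% = 3.0118%.
Total: 18.5% + 64% + 5.1282% + 3.0118% = 90.64%.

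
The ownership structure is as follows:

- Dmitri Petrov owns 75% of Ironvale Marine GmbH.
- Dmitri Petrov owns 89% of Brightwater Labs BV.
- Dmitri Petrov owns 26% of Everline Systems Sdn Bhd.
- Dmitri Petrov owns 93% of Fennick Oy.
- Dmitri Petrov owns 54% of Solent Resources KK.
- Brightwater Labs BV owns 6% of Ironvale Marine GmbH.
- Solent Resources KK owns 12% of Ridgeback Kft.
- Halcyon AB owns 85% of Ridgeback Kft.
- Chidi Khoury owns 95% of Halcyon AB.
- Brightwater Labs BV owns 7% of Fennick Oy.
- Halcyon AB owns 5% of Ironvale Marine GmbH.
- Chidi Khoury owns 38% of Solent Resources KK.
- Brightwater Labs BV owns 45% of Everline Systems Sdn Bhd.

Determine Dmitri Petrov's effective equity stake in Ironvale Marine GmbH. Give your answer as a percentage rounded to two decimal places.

80.34%

Dmitri reaches Ironvale along 2 paths.
Direct stake: 75% = 75%.
Via Brightwater: 89% × 6% = 5.34%.
Total: 75% + 5.34% = 80.34%.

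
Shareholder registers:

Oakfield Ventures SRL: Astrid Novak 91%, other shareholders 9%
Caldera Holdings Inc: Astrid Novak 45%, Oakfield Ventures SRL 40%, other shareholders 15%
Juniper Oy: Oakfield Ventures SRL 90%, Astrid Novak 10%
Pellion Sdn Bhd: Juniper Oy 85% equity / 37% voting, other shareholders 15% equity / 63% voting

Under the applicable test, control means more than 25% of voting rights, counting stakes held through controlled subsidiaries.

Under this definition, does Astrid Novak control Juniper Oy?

Astrid holds 91% of Oakfield, so Astrid controls Oakfield.
Oakfield and Astrid together hold 90% + 10% = 100% of Juniper, so Astrid controls Juniper.

Yes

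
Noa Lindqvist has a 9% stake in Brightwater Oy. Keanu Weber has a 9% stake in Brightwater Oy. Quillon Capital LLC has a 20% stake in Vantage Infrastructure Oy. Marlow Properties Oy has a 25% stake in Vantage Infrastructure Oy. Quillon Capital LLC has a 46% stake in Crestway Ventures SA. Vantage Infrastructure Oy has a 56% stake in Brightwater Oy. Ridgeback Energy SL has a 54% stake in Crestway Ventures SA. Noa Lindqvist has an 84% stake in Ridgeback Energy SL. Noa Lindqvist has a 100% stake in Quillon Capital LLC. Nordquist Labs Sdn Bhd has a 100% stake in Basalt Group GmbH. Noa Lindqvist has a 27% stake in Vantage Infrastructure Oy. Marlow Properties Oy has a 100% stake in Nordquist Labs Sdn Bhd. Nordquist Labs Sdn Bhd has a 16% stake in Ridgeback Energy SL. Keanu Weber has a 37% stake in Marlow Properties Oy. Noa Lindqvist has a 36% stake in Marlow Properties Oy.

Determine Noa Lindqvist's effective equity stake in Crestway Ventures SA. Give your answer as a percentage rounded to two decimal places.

Noa reaches Crestway along 3 paths.
Via Quillon: 100% × 46% = 46%.
Via Marlow → Nordquist → Ridgeback: 36% × 100% × 16% × 54% = 3.1104%.
Via Ridgeback: 84% × 54% = 45.36%.
Total: 46% + 3.1104% + 45.36% = 94.4704%.
Rounded: 94.47%.

94.47%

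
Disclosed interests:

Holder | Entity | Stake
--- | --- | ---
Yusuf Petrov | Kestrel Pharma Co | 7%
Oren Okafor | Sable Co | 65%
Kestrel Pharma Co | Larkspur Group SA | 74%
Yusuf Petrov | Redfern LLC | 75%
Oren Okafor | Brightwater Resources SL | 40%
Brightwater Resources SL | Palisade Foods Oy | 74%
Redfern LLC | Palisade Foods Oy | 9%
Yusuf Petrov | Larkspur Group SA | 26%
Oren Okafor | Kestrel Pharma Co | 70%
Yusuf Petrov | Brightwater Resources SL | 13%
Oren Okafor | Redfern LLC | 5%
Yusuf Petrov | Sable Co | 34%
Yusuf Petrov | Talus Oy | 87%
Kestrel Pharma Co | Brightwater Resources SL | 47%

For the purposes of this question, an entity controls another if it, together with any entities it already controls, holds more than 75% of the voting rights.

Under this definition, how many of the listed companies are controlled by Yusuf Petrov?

Yusuf holds 87% of Talus, so Yusuf controls Talus.
No other company's threshold is met.
Yusuf controls 1 company.

1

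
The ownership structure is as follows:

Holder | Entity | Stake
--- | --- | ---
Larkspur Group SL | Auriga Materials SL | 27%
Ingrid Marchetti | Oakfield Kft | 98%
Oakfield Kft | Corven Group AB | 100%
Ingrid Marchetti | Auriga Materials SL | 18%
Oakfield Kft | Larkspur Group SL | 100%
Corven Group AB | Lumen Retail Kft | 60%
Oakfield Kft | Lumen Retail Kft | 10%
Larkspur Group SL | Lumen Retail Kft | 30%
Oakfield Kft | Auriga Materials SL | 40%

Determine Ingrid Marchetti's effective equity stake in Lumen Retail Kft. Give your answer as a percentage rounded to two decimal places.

Ingrid reaches Lumen along 3 paths.
Via Oakfield: 98% × 10% = 9.8%.
Via Oakfield → Larkspur: 98% × 100% × 30% = 29.4%.
Via Oakfield → Corven: 98% × 100% × 60% = 58.8%.
Total: 9.8% + 29.4% + 58.8% = 98%.
Rounded: 98.00%.

98.00%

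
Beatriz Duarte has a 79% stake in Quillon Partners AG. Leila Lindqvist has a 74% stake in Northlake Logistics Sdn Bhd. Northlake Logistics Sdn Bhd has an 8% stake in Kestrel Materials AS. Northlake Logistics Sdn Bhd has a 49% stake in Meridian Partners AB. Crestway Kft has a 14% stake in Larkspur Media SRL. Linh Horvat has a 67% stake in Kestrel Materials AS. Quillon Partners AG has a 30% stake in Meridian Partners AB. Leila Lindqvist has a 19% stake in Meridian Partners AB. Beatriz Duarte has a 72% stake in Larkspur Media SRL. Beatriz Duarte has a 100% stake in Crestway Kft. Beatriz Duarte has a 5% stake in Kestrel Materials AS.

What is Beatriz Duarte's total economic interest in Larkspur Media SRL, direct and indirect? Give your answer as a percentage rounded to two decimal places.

Beatriz reaches Larkspur along 2 paths.
Direct stake: 72% = 72%.
Via Crestway: 100% × 14% = 14%.
Total: 72% + 14% = 86%.
Rounded: 86.00%.

86.00%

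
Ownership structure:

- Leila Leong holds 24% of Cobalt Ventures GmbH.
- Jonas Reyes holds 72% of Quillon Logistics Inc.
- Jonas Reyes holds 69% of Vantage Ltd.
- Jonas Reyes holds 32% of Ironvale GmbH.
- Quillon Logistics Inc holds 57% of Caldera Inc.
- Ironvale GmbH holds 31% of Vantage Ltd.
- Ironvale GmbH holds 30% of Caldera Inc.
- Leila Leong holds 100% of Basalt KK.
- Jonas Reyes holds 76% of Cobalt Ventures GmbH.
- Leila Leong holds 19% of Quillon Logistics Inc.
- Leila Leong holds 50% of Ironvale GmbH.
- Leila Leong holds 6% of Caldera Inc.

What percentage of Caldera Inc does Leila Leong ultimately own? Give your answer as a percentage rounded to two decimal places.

Leila reaches Caldera along 3 paths.
Direct stake: 6% = 6%.
Via Ironvale: 50% × 30% = 15%.
Via Quillon: 19% × 57% = 10.83%.
Total: 6% + 15% + 10.83% = 31.83%.

31.83%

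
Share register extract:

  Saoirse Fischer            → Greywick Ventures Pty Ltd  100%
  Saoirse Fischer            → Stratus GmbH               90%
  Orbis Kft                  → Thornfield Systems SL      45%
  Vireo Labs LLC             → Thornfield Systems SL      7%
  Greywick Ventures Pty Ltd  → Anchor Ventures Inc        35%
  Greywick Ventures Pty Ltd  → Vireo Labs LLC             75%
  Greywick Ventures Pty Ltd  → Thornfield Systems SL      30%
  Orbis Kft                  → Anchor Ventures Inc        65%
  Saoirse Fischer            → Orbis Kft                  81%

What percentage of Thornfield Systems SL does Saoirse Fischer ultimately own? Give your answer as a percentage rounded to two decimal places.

71.70%

Saoirse reaches Thornfield along 3 paths.
Via Greywick → Vireo: 100% × 75% × 7% = 5.25%.
Via Orbis: 81% × 45% = 36.45%.
Via Greywick: 100% × 30% = 30%.
Total: 5.25% + 36.45% + 30% = 71.7%.
Rounded: 71.70%.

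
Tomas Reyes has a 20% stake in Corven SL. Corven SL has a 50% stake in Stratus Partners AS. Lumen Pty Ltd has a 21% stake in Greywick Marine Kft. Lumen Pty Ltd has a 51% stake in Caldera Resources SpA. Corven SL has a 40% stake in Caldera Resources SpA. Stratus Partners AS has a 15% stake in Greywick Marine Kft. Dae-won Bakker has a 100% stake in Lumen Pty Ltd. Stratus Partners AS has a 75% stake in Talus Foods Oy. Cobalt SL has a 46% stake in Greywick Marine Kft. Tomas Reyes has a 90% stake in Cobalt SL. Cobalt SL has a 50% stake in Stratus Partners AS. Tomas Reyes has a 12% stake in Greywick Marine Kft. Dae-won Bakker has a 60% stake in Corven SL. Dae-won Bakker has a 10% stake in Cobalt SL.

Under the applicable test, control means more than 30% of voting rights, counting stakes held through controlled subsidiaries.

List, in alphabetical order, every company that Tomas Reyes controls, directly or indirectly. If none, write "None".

Cobalt SL, Greywick Marine Kft, Stratus Partners AS, Talus Foods Oy

Tomas holds 90% of Cobalt, so Tomas controls Cobalt.
Cobalt holds 50% of Stratus, so Tomas controls Stratus.
Stratus and Cobalt and Tomas together hold 15% + 46% + 12% = 73% of Greywick, so Tomas controls Greywick.
Stratus holds 75% of Talus, so Tomas controls Talus.
No other company's threshold is met.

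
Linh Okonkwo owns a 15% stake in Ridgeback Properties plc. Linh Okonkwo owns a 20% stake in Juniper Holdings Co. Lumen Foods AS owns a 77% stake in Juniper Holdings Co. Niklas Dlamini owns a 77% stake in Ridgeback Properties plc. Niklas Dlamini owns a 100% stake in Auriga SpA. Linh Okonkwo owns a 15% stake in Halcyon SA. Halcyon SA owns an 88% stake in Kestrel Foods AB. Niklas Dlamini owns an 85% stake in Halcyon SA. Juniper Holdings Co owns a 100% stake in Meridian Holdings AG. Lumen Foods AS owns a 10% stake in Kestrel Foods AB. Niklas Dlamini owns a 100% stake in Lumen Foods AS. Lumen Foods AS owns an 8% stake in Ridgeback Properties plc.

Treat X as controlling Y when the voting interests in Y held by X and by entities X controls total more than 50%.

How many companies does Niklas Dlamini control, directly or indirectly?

7

Niklas holds 85% of Halcyon, so Niklas controls Halcyon.
Niklas holds 100% of Lumen, so Niklas controls Lumen.
Lumen holds 77% of Juniper, so Niklas controls Juniper.
Juniper holds 100% of Meridian, so Niklas controls Meridian.
Niklas and Lumen together hold 77% + 8% = 85% of Ridgeback, so Niklas controls Ridgeback.
Lumen and Halcyon together hold 10% + 88% = 98% of Kestrel, so Niklas controls Kestrel.
Niklas holds 100% of Auriga, so Niklas controls Auriga.
Niklas controls 7 companies.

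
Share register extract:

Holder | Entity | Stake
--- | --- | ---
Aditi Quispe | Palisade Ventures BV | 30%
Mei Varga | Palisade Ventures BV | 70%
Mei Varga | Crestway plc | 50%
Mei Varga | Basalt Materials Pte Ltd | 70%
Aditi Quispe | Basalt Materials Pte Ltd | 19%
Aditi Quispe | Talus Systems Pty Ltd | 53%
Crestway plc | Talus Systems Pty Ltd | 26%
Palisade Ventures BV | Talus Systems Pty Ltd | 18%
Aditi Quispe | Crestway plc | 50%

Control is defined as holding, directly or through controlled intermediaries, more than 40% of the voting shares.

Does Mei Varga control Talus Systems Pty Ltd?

Mei holds 70% of Palisade, so Mei controls Palisade.
Mei holds 50% of Crestway, so Mei controls Crestway.
Crestway and Palisade together hold 26% + 18% = 44% of Talus, so Mei controls Talus.

Yes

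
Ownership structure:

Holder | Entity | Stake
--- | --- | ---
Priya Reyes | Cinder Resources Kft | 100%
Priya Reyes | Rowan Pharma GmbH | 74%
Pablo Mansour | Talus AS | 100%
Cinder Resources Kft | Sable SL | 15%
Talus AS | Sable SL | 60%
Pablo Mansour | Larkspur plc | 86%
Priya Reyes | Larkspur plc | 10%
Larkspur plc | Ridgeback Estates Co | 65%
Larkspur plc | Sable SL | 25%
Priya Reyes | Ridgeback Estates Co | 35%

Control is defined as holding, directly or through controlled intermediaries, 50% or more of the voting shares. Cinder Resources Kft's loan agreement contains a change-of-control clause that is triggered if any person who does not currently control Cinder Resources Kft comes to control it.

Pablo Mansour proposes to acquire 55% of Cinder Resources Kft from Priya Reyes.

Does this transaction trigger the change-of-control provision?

The purchase adds only to Pablo's holdings (Priya's stake shrinks), so Pablo is the only person who could newly come to control Cinder.
Pablo holds 86% of Larkspur, so Pablo controls Larkspur.
Pablo holds 100% of Talus, so Pablo controls Talus.
Talus and Larkspur together hold 60% + 25% = 85% of Sable, so Pablo controls Sable.
Larkspur holds 65% of Ridgeback, so Pablo controls Ridgeback.
Neither Pablo nor any entity Pablo controls holds any voting interest in Cinder.
So before the transaction, Pablo does not control Cinder.
After the purchase, Pablo holds 55% of Cinder directly, and Priya's stake falls to 45%.
Pablo holds 55% of Cinder, so Pablo controls Cinder.
Pablo did not control Cinder before and does after, so the clause is triggered.

Yes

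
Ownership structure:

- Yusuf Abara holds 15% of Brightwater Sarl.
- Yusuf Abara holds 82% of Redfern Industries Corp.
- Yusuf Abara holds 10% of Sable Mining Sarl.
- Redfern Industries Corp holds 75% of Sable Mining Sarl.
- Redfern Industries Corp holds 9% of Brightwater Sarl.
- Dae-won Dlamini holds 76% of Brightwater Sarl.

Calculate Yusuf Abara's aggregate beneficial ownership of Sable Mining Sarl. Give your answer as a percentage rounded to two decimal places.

71.50%

Yusuf reaches Sable along 2 paths.
Via Redfern: 82% × 75% = 61.5%.
Direct stake: 10% = 10%.
Total: 61.5% + 10% = 71.5%.
Rounded: 71.50%.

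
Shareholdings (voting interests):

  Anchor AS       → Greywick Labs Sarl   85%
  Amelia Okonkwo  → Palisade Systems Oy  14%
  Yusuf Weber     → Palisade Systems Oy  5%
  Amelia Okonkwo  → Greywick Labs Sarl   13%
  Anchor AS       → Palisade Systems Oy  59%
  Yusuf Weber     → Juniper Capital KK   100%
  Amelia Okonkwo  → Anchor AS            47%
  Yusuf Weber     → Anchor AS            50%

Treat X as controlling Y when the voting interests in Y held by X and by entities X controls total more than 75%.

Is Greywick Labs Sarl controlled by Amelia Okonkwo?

No

Amelia's largest direct stake is 47% in Anchor, which does not meet the threshold, so Amelia controls no company.
In Greywick, Amelia's side holds only 13%, not > 75%.
So Amelia does not control Greywick.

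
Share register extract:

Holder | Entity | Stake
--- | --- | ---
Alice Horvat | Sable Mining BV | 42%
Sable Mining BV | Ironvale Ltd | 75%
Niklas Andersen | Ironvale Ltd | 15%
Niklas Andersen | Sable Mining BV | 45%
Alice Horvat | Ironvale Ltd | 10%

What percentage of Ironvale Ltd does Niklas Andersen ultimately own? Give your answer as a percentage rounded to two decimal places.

48.75%

Niklas reaches Ironvale along 2 paths.
Via Sable: 45% × 75% = 33.75%.
Direct stake: 15% = 15%.
Total: 33.75% + 15% = 48.75%.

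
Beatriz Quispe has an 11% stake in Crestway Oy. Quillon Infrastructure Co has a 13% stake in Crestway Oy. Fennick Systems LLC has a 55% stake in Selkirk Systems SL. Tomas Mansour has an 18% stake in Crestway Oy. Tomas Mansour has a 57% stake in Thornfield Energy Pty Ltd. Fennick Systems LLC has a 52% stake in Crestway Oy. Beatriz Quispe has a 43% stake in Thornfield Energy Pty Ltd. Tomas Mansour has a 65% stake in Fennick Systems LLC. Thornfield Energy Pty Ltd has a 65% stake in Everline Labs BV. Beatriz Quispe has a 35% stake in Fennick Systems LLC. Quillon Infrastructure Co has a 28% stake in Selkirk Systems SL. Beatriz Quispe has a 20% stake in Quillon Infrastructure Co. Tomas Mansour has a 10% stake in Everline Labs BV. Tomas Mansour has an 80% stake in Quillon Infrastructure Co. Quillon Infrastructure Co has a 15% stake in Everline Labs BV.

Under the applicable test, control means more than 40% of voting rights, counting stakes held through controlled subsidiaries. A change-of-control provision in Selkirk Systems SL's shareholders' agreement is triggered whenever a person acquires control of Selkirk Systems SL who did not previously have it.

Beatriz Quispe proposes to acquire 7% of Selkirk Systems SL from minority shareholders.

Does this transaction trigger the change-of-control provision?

The purchase changes only Beatriz's holdings, so Beatriz is the only person who could newly come to control Selkirk.
Beatriz holds 43% of Thornfield, so Beatriz controls Thornfield.
Thornfield holds 65% of Everline, so Beatriz controls Everline.
Neither Beatriz nor any entity Beatriz controls holds any voting interest in Selkirk.
So before the transaction, Beatriz does not control Selkirk.
After the purchase, Beatriz holds 7% of Selkirk directly.
After the transaction, Beatriz's side holds 7% of Selkirk, not > 40%, so Beatriz still does not control Selkirk.
No new person acquires control, so the clause is not triggered.

No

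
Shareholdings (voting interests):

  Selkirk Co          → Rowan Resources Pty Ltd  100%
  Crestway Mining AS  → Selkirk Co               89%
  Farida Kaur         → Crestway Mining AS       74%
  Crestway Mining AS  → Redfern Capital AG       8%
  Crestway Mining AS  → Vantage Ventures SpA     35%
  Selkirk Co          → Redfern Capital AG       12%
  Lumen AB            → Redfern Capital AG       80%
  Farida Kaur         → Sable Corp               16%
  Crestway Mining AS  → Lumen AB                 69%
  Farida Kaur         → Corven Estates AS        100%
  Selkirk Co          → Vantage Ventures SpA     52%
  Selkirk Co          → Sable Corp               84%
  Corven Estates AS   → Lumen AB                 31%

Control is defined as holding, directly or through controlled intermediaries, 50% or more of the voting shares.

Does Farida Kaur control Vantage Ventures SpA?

Farida holds 74% of Crestway, so Farida controls Crestway.
Crestway holds 89% of Selkirk, so Farida controls Selkirk.
Crestway and Selkirk together hold 35% + 52% = 87% of Vantage, so Farida controls Vantage.

Yes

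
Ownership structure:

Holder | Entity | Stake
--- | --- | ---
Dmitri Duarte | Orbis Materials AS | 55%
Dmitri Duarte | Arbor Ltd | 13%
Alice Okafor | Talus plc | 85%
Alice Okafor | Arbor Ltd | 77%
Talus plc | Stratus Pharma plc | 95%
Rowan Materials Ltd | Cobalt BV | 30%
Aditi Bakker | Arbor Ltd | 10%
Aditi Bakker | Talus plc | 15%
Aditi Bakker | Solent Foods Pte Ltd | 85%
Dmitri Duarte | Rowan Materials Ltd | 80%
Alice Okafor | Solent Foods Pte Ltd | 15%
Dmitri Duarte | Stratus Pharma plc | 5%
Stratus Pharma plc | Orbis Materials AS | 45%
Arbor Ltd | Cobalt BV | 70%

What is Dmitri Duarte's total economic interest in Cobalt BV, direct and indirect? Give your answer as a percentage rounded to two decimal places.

Dmitri reaches Cobalt along 2 paths.
Via Arbor: 13% × 70% = 9.1%.
Via Rowan: 80% × 30% = 24%.
Total: 9.1% + 24% = 33.1%.
Rounded: 33.10%.

33.10%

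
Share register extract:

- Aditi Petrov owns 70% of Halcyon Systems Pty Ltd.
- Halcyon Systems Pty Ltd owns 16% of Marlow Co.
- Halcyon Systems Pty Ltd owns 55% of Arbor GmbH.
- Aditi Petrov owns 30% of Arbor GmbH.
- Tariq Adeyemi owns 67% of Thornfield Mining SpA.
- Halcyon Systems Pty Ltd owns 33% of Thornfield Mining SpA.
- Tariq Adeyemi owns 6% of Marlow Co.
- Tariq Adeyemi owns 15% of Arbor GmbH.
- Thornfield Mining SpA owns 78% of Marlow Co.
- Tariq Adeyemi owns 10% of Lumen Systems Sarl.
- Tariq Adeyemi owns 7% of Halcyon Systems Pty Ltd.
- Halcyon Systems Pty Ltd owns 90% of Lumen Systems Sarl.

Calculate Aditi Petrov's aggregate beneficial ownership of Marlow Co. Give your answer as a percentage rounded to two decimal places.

Aditi reaches Marlow along 2 paths.
Via Halcyon → Thornfield: 70% × 33% × 78% = 18.018%.
Via Halcyon: 70% × 16% = 11.2%.
Total: 18.018% + 11.2% = 29.218%.
Rounded: 29.22%.

29.22%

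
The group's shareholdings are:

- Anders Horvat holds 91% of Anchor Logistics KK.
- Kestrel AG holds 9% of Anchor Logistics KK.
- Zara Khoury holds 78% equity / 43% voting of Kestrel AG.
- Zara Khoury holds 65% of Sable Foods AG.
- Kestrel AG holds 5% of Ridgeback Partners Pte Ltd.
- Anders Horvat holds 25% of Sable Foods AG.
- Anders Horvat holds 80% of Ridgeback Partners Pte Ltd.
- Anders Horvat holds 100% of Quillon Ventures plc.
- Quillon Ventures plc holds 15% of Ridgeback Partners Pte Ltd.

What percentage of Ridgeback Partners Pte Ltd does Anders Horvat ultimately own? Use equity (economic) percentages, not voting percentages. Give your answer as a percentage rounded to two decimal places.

95.00%

Anders reaches Ridgeback along 2 paths.
Via Quillon: 100% × 15% = 15%.
Direct stake: 80% = 80%.
Total: 15% + 80% = 95%.
Rounded: 95.00%.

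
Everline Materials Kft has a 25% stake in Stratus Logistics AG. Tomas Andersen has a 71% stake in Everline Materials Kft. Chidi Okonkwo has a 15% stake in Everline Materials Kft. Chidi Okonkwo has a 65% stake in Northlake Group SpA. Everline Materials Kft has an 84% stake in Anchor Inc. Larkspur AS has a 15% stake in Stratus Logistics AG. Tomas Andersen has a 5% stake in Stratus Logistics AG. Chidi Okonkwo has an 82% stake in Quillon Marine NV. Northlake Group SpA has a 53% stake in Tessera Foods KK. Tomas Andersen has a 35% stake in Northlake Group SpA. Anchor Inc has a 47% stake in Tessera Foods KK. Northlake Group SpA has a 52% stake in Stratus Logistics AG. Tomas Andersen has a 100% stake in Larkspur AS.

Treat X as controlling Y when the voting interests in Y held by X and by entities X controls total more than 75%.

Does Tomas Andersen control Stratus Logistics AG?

Tomas holds 100% of Larkspur, so Tomas controls Larkspur.
In Stratus, Tomas's side holds only 5% + 15% = 20%, not > 75%.
So Tomas does not control Stratus.

No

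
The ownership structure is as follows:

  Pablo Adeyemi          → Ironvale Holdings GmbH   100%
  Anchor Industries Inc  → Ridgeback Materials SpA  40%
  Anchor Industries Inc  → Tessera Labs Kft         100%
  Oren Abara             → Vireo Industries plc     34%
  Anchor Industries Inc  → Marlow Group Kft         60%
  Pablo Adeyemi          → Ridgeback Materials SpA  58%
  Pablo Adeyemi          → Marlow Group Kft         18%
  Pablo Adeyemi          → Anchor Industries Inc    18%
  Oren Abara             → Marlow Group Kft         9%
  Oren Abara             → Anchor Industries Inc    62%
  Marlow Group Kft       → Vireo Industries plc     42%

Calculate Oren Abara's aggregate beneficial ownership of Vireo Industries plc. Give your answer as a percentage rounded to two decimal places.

53.40%

Oren reaches Vireo along 3 paths.
Via Anchor → Marlow: 62% × 60% × 42% = 15.624%.
Via Marlow: 9% × 42% = 3.78%.
Direct stake: 34% = 34%.
Total: 15.624% + 3.78% + 34% = 53.404%.
Rounded: 53.40%.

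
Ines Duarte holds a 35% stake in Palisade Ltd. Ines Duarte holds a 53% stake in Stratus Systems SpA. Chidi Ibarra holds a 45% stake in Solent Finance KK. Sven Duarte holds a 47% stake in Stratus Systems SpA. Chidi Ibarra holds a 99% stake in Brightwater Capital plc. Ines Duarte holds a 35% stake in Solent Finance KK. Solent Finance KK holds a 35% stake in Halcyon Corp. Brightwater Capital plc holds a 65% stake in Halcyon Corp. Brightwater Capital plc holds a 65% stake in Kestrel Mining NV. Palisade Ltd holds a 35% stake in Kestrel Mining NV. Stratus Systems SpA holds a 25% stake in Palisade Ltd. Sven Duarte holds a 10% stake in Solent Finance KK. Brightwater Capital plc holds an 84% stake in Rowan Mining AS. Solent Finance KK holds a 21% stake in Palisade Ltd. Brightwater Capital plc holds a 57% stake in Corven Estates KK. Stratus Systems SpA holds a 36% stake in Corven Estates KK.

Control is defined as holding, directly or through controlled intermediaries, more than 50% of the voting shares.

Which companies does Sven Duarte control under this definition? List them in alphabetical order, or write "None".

Sven's largest direct stake is 47% in Stratus, which does not meet the threshold.

None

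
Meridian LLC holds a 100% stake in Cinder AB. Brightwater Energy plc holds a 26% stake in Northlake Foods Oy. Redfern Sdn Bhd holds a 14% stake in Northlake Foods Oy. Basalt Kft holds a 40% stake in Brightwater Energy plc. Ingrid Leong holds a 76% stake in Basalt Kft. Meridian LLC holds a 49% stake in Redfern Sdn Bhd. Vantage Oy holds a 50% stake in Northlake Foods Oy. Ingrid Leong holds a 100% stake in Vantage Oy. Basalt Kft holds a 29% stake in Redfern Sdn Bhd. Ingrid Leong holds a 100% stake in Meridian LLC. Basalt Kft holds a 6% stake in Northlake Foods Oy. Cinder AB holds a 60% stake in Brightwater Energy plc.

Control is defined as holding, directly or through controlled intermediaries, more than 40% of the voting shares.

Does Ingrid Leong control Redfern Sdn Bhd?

Yes

Ingrid holds 76% of Basalt, so Ingrid controls Basalt.
Ingrid holds 100% of Meridian, so Ingrid controls Meridian.
Meridian and Basalt together hold 49% + 29% = 78% of Redfern, so Ingrid controls Redfern.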